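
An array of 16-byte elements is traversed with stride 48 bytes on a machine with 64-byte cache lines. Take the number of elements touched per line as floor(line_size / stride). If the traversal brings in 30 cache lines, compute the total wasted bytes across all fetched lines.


Elements per line = floor(64 / 48) = 1
Bytes used per line = 1 * 16 = 16
Wasted per line = 64 - 16 = 48
Total wasted = 48 * 30 = 1440

1440


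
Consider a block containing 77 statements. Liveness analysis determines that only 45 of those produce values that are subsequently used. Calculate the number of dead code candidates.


Dead code = total statements - live definitions
= 77 - 45 = 32

32


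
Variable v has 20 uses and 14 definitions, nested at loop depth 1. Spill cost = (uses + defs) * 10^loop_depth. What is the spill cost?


uses + defs = 20 + 14 = 34
10^1 = 10
Spill cost = 34 * 10 = 340

340


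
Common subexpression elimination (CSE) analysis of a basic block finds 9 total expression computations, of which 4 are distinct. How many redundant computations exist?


CSE count = total expressions - unique expressions
= 9 - 4 = 5

5


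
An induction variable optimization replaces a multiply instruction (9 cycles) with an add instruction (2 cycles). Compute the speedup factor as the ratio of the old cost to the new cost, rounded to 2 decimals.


Ratio = mult_cost / add_cost = 9 / 2 = 4.5

4.5


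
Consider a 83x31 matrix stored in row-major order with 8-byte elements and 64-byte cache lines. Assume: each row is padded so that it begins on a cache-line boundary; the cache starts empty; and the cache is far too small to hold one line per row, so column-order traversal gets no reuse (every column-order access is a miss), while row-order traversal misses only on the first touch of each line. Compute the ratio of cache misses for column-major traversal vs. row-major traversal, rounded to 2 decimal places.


Each row occupies 31 * 8 = 248 bytes and starts on a line boundary, so it spans ceil(248 / 64) = 4 cache lines.
Row-major traversal misses (one per line touched): 83 * ceil(31 * 8 / 64) = 332
Column-major traversal misses (no reuse, every access misses): 83 * 31 = 2573
Ratio = 2573 / 332 = 7.75

7.75


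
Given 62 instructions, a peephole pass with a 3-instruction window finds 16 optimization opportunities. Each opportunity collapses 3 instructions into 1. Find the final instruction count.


Each match removes 2 instructions.
Total removed = 16 * 2 = 32
Remaining = 62 - 32 = 30

30


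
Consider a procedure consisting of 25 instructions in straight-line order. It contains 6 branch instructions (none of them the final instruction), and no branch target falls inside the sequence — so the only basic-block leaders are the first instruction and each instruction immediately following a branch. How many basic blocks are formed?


With no in-sequence branch targets, the leaders are the first instruction plus the instruction after each branch.
Number of basic blocks = branches + 1
= 6 + 1 = 7

7


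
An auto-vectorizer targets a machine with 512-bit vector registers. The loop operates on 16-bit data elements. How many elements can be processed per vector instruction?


Width = SIMD bits / data type bits
= 512 / 16 = 32

32


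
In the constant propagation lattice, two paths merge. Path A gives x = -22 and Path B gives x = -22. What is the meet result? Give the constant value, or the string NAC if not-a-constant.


Meet operation: if both paths give the same constant, result is that constant; if they differ, result is NAC (not-a-constant).
Path A: -22, Path B: -22 -> equal
Result: constant -> -22

-22


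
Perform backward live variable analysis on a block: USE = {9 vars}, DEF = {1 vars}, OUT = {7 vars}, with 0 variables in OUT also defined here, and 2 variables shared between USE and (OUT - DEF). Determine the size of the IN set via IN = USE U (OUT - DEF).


OUT - DEF: 7 - 0 = 7
|IN| = |USE| + |OUT - DEF| - |USE ∩ (OUT - DEF)| = 9 + 7 - 2 = 14

14


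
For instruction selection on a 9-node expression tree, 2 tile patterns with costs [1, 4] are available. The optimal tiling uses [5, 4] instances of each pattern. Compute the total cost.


Total cost = sum(count_i * cost_i)
= 5*1 + 4*4
= 21

21


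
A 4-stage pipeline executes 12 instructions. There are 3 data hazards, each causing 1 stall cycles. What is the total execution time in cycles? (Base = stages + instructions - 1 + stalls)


Base cycles = 4 + 12 - 1 = 15
Total stalls = 3 * 1 = 3
Total = 15 + 3 = 18

18


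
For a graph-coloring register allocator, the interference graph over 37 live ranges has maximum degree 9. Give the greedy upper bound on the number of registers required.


Greedy coloring never needs more than (max_degree + 1) colors: when coloring a vertex, at most max_degree neighbors are already colored.
Upper bound = 9 + 1 = 10

10


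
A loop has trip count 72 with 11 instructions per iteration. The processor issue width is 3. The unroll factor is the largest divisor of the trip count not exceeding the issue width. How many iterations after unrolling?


Largest divisor of 72 <= 3 is 3
New iterations = 72 / 3 = 24

24


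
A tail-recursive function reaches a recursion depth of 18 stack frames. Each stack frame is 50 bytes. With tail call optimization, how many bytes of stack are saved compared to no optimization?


Without TCO: 18 * 50 = 900 bytes
With TCO: reuse 1 frame = 50 bytes
Savings = 900 - 50 = 850

850


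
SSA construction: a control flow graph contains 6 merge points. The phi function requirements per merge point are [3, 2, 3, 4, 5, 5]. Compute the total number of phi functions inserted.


Total phi functions = sum of phi functions at each join node
= 3 + 2 + 3 + 4 + 5 + 5 = 22

22


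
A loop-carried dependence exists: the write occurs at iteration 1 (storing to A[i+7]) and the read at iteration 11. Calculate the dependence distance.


Distance = read iteration - write iteration
= 11 - 1 = 10

10


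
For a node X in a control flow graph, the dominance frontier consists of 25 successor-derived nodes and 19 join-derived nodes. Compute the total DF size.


DF(X) = direct successor contributions + join point contributions
= 25 + 19 = 44

44


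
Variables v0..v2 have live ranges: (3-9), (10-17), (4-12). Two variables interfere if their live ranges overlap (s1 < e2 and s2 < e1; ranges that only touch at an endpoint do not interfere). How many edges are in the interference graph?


Check all pairs for overlapping intervals.
Two intervals (s1,e1) and (s2,e2) overlap if s1 < e2 and s2 < e1.
v0 (3-9) vs v1..v2: overlaps v2 -> 1
v1 (10-17) vs v2: overlaps v2 -> 1
Total overlapping pairs = 1 + 1 = 2

2


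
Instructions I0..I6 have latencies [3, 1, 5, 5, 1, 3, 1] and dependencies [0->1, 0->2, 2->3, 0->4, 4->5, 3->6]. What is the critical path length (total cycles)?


Compute longest path through dependency graph: dist(Ik) = max over predecessors of dist + latency(Ik).
dist(I0) = latency 3 = 3
dist(I1) = dist(I0) + 1 = 3 + 1 = 4
dist(I2) = dist(I0) + 5 = 3 + 5 = 8
dist(I3) = dist(I2) + 5 = 8 + 5 = 13
dist(I4) = dist(I0) + 1 = 3 + 1 = 4
dist(I5) = dist(I4) + 3 = 4 + 3 = 7
dist(I6) = dist(I3) + 1 = 13 + 1 = 14
Critical path = max dist = 14

14


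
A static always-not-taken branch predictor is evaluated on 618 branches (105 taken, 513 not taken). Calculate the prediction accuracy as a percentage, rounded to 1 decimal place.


Predictor: always-not-taken
Correct predictions = 513
Accuracy = 513 / 618 * 100 = 83.0%

83.0


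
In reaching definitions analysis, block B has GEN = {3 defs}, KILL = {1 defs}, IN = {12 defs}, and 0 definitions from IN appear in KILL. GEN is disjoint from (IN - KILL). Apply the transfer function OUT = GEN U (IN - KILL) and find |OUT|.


IN - KILL: 12 - 0 = 12 surviving definitions
OUT = GEN + surviving = 3 + 12 = 15

15


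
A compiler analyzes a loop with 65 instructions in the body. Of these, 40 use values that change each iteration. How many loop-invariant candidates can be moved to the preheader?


Invariant candidates = total - loop-dependent
= 65 - 40 = 25

25


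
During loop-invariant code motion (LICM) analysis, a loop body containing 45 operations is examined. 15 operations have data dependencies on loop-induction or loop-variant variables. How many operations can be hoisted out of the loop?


Invariant candidates = total - loop-dependent
= 45 - 15 = 30

30


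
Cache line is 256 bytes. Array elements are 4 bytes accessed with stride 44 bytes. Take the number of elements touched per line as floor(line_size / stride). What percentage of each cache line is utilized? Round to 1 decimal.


Elements per cache line = floor(256 / 44) = 5
Bytes used = 5 * 4 = 20
Utilization = 20 / 256 * 100 = 7.8%

7.8


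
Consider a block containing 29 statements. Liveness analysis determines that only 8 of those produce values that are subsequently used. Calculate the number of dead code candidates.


Dead code = total statements - live definitions
= 29 - 8 = 21

21


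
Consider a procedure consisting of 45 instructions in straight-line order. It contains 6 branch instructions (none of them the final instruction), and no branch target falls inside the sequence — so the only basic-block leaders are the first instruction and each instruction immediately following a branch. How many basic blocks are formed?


With no in-sequence branch targets, the leaders are the first instruction plus the instruction after each branch.
Number of basic blocks = branches + 1
= 6 + 1 = 7

7


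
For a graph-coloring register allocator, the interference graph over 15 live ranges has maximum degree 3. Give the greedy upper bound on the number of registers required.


Greedy coloring never needs more than (max_degree + 1) colors: when coloring a vertex, at most max_degree neighbors are already colored.
Upper bound = 3 + 1 = 4

4


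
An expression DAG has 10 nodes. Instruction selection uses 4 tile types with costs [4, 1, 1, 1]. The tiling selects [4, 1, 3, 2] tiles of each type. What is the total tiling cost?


Total cost = sum(count_i * cost_i)
= 4*4 + 1*1 + 3*1 + 2*1
= 22

22


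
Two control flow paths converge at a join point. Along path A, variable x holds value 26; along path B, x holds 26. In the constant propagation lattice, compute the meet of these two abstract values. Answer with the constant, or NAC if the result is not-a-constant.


Meet operation: if both paths give the same constant, result is that constant; if they differ, result is NAC (not-a-constant).
Path A: 26, Path B: 26 -> equal
Result: constant -> 26

26


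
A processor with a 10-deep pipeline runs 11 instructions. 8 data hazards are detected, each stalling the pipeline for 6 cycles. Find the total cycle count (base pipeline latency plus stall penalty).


Base cycles = 10 + 11 - 1 = 20
Total stalls = 8 * 6 = 48
Total = 20 + 48 = 68

68


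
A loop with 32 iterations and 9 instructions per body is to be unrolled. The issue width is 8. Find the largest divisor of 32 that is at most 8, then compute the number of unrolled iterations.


Largest divisor of 32 <= 8 is 8
New iterations = 32 / 8 = 4

4


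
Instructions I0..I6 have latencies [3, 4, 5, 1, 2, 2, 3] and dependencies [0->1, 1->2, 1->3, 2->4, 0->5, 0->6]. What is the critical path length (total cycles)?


Compute longest path through dependency graph: dist(Ik) = max over predecessors of dist + latency(Ik).
dist(I0) = latency 3 = 3
dist(I1) = dist(I0) + 4 = 3 + 4 = 7
dist(I2) = dist(I1) + 5 = 7 + 5 = 12
dist(I3) = dist(I1) + 1 = 7 + 1 = 8
dist(I4) = dist(I2) + 2 = 12 + 2 = 14
dist(I5) = dist(I0) + 2 = 3 + 2 = 5
dist(I6) = dist(I0) + 3 = 3 + 3 = 6
Critical path = max dist = 14

14


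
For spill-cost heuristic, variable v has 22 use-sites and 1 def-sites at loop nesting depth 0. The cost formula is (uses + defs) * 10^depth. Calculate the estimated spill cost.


uses + defs = 22 + 1 = 23
10^0 = 1
Spill cost = 23 * 1 = 23

23


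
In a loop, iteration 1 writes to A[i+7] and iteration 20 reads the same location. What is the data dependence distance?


Distance = read iteration - write iteration
= 20 - 1 = 19

19


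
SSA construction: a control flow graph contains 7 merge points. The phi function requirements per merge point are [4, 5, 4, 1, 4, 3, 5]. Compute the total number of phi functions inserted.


Total phi functions = sum of phi functions at each join node
= 4 + 5 + 4 + 1 + 4 + 3 + 5 = 26

26


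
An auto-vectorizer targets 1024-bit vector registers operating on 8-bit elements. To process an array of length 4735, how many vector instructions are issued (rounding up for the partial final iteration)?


Width = 1024 / 8 = 128 elements per vector op
Iterations = ceil(4735 / 128) = 37

37


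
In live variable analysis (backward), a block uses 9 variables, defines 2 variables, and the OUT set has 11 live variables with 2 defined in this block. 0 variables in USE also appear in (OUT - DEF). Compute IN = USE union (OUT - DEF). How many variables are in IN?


OUT - DEF: 11 - 2 = 9
|IN| = |USE| + |OUT - DEF| - |USE ∩ (OUT - DEF)| = 9 + 9 - 0 = 18

18


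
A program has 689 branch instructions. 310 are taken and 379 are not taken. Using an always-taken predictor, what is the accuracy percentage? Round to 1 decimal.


Predictor: always-taken
Correct predictions = 310
Accuracy = 310 / 689 * 100 = 45.0%

45.0


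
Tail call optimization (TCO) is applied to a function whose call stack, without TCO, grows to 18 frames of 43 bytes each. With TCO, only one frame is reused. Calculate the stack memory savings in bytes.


Without TCO: 18 * 43 = 774 bytes
With TCO: reuse 1 frame = 43 bytes
Savings = 774 - 43 = 731

731


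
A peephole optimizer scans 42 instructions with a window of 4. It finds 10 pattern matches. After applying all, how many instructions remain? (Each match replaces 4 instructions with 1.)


Each match removes 3 instructions.
Total removed = 10 * 3 = 30
Remaining = 42 - 30 = 12

12


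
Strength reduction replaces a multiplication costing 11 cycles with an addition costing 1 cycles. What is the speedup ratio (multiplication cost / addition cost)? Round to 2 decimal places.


Ratio = mult_cost / add_cost = 11 / 1 = 11.0

11.0


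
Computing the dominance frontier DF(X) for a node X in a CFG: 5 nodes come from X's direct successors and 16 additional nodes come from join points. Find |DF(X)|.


DF(X) = direct successor contributions + join point contributions
= 5 + 16 = 21

21


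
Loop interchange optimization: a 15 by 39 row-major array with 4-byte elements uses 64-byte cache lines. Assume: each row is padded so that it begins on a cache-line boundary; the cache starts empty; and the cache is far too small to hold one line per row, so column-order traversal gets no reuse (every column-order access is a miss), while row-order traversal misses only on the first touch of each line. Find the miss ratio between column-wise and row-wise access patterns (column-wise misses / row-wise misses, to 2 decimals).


Each row occupies 39 * 4 = 156 bytes and starts on a line boundary, so it spans ceil(156 / 64) = 3 cache lines.
Row-major traversal misses (one per line touched): 15 * ceil(39 * 4 / 64) = 45
Column-major traversal misses (no reuse, every access misses): 15 * 39 = 585
Ratio = 585 / 45 = 13.0

13.0


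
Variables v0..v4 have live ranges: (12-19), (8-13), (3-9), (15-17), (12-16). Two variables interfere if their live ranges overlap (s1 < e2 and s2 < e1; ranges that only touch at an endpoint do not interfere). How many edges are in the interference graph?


Check all pairs for overlapping intervals.
Two intervals (s1,e1) and (s2,e2) overlap if s1 < e2 and s2 < e1.
v0 (12-19) vs v1..v4: overlaps v1, v3, v4 -> 3
v1 (8-13) vs v2..v4: overlaps v2, v4 -> 2
v2 (3-9) vs v3..v4: overlaps none -> 0
v3 (15-17) vs v4: overlaps v4 -> 1
Total overlapping pairs = 3 + 2 + 0 + 1 = 6

6


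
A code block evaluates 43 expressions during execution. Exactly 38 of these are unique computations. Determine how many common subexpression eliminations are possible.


CSE count = total expressions - unique expressions
= 43 - 38 = 5

5


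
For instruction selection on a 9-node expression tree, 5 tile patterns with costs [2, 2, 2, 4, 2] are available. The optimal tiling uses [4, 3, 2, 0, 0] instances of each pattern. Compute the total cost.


Total cost = sum(count_i * cost_i)
= 4*2 + 3*2 + 2*2 + 0*4 + 0*2
= 18

18


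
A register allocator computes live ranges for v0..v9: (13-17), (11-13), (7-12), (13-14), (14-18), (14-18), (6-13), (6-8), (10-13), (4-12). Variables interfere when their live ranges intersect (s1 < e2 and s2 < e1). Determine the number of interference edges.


Check all pairs for overlapping intervals.
Two intervals (s1,e1) and (s2,e2) overlap if s1 < e2 and s2 < e1.
v0 (13-17) vs v1..v9: overlaps v3, v4, v5 -> 3
v1 (11-13) vs v2..v9: overlaps v2, v6, v8, v9 -> 4
v2 (7-12) vs v3..v9: overlaps v6, v7, v8, v9 -> 4
v3 (13-14) vs v4..v9: overlaps none -> 0
v4 (14-18) vs v5..v9: overlaps v5 -> 1
v5 (14-18) vs v6..v9: overlaps none -> 0
v6 (6-13) vs v7..v9: overlaps v7, v8, v9 -> 3
v7 (6-8) vs v8..v9: overlaps v9 -> 1
v8 (10-13) vs v9: overlaps v9 -> 1
Total overlapping pairs = 3 + 4 + 4 + 0 + 1 + 0 + 3 + 1 + 1 = 17

17


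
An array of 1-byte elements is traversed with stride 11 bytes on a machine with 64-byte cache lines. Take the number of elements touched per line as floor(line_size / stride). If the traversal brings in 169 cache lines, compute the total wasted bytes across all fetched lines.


Elements per line = floor(64 / 11) = 5
Bytes used per line = 5 * 1 = 5
Wasted per line = 64 - 5 = 59
Total wasted = 59 * 169 = 9971

9971


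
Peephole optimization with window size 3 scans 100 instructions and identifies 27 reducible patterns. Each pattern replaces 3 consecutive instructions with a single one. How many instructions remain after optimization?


Each match removes 2 instructions.
Total removed = 27 * 2 = 54
Remaining = 100 - 54 = 46

46


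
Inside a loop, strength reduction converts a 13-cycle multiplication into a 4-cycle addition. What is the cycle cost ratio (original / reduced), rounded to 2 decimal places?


Ratio = mult_cost / add_cost = 13 / 4 = 3.25

3.25


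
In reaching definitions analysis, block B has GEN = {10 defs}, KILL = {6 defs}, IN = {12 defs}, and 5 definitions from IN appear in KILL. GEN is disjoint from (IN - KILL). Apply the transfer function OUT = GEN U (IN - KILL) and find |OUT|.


IN - KILL: 12 - 5 = 7 surviving definitions
OUT = GEN + surviving = 10 + 7 = 17

17


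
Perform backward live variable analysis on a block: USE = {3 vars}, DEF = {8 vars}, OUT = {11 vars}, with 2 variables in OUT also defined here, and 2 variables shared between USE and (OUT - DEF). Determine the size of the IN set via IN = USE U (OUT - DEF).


OUT - DEF: 11 - 2 = 9
|IN| = |USE| + |OUT - DEF| - |USE ∩ (OUT - DEF)| = 3 + 9 - 2 = 10

10


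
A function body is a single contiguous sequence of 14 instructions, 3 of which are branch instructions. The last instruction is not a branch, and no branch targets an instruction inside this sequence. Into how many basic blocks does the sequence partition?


With no in-sequence branch targets, the leaders are the first instruction plus the instruction after each branch.
Number of basic blocks = branches + 1
= 3 + 1 = 4

4


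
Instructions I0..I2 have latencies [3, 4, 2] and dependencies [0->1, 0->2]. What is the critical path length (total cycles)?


Compute longest path through dependency graph: dist(Ik) = max over predecessors of dist + latency(Ik).
dist(I0) = latency 3 = 3
dist(I1) = dist(I0) + 4 = 3 + 4 = 7
dist(I2) = dist(I0) + 2 = 3 + 2 = 5
Critical path = max dist = 7

7


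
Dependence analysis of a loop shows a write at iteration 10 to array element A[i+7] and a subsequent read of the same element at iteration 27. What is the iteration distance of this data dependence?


Distance = read iteration - write iteration
= 27 - 10 = 17

17


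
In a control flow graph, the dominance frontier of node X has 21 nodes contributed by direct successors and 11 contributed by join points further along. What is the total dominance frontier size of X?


DF(X) = direct successor contributions + join point contributions
= 21 + 11 = 32

32


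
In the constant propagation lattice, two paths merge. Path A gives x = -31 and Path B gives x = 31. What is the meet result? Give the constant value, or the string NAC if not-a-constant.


Meet operation: if both paths give the same constant, result is that constant; if they differ, result is NAC (not-a-constant).
Path A: -31, Path B: 31 -> differ
Result: not-a-constant -> NAC

NAC


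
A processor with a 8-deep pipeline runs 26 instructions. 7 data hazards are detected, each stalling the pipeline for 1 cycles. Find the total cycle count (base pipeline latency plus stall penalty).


Base cycles = 8 + 26 - 1 = 33
Total stalls = 7 * 1 = 7
Total = 33 + 7 = 40

40


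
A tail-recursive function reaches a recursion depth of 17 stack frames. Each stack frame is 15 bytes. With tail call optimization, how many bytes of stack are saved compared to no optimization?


Without TCO: 17 * 15 = 255 bytes
With TCO: reuse 1 frame = 15 bytes
Savings = 255 - 15 = 240

240


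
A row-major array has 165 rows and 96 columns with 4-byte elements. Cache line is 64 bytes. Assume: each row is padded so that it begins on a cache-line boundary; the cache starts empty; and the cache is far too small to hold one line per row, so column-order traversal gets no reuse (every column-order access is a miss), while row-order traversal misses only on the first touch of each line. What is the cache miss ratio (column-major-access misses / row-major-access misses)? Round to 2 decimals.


Each row occupies 96 * 4 = 384 bytes and starts on a line boundary, so it spans ceil(384 / 64) = 6 cache lines.
Row-major traversal misses (one per line touched): 165 * ceil(96 * 4 / 64) = 990
Column-major traversal misses (no reuse, every access misses): 165 * 96 = 15840
Ratio = 15840 / 990 = 16.0

16.0


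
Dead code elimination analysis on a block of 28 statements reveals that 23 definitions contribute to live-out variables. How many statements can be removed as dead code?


Dead code = total statements - live definitions
= 28 - 23 = 5

5


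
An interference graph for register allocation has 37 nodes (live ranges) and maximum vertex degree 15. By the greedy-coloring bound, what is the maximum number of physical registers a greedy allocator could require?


Greedy coloring never needs more than (max_degree + 1) colors: when coloring a vertex, at most max_degree neighbors are already colored.
Upper bound = 15 + 1 = 16

16


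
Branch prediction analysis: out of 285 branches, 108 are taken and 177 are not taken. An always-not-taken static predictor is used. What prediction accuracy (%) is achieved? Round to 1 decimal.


Predictor: always-not-taken
Correct predictions = 177
Accuracy = 177 / 285 * 100 = 62.1%

62.1


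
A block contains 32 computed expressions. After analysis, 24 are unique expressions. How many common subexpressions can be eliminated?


CSE count = total expressions - unique expressions
= 32 - 24 = 8

8


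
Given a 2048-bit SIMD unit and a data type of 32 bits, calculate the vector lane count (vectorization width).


Width = SIMD bits / data type bits
= 2048 / 32 = 64

64


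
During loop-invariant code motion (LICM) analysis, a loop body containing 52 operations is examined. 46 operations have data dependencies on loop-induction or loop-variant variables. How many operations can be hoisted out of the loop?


Invariant candidates = total - loop-dependent
= 52 - 46 = 6

6


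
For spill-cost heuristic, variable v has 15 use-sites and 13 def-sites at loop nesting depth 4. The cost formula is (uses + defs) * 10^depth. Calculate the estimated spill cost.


uses + defs = 15 + 13 = 28
10^4 = 10000
Spill cost = 28 * 10000 = 280000

280000


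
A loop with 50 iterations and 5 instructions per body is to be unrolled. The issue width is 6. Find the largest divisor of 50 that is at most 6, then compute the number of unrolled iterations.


Largest divisor of 50 <= 6 is 5
New iterations = 50 / 5 = 10

10


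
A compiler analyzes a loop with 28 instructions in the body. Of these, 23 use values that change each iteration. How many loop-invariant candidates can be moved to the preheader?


Invariant candidates = total - loop-dependent
= 28 - 23 = 5

5


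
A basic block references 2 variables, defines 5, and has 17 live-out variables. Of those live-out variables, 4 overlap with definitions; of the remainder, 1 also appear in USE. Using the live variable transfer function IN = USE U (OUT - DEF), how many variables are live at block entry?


OUT - DEF: 17 - 4 = 13
|IN| = |USE| + |OUT - DEF| - |USE ∩ (OUT - DEF)| = 2 + 13 - 1 = 14

14


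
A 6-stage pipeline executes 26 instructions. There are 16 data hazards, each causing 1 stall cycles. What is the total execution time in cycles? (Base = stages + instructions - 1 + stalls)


Base cycles = 6 + 26 - 1 = 31
Total stalls = 16 * 1 = 16
Total = 31 + 16 = 47

47


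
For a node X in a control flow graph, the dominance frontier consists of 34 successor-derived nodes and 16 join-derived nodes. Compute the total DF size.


DF(X) = direct successor contributions + join point contributions
= 34 + 16 = 50

50


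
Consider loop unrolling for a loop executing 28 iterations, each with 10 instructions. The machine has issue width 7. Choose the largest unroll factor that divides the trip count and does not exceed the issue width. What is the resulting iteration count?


Largest divisor of 28 <= 7 is 7
New iterations = 28 / 7 = 4

4


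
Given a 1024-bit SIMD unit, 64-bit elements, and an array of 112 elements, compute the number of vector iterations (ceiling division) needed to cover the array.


Width = 1024 / 64 = 16 elements per vector op
Iterations = ceil(112 / 16) = 7

7


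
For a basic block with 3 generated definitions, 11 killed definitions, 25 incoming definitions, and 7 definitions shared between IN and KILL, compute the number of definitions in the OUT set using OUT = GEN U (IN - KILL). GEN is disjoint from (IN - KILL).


IN - KILL: 25 - 7 = 18 surviving definitions
OUT = GEN + surviving = 3 + 18 = 21

21


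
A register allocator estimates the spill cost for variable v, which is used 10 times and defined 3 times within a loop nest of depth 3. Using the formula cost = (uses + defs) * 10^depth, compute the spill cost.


uses + defs = 10 + 3 = 13
10^3 = 1000
Spill cost = 13 * 1000 = 13000

13000


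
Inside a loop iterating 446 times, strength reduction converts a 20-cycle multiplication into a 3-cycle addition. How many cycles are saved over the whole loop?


Per-iteration saving = 20 - 3 = 17
Total saved = 446 * 17 = 7582

7582


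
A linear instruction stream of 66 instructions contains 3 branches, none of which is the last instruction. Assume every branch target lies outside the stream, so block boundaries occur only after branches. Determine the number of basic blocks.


With no in-sequence branch targets, the leaders are the first instruction plus the instruction after each branch.
Number of basic blocks = branches + 1
= 3 + 1 = 4

4


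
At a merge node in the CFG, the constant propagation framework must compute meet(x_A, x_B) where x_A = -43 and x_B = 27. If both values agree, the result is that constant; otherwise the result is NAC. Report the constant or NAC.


Meet operation: if both paths give the same constant, result is that constant; if they differ, result is NAC (not-a-constant).
Path A: -43, Path B: 27 -> differ
Result: not-a-constant -> NAC

NAC


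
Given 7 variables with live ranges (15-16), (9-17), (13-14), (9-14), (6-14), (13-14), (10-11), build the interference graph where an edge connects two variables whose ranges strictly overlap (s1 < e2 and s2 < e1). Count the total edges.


Check all pairs for overlapping intervals.
Two intervals (s1,e1) and (s2,e2) overlap if s1 < e2 and s2 < e1.
v0 (15-16) vs v1..v6: overlaps v1 -> 1
v1 (9-17) vs v2..v6: overlaps v2, v3, v4, v5, v6 -> 5
v2 (13-14) vs v3..v6: overlaps v3, v4, v5 -> 3
v3 (9-14) vs v4..v6: overlaps v4, v5, v6 -> 3
v4 (6-14) vs v5..v6: overlaps v5, v6 -> 2
v5 (13-14) vs v6: overlaps none -> 0
Total overlapping pairs = 1 + 5 + 3 + 3 + 2 + 0 = 14

14


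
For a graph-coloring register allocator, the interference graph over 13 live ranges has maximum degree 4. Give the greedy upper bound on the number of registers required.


Greedy coloring never needs more than (max_degree + 1) colors: when coloring a vertex, at most max_degree neighbors are already colored.
Upper bound = 4 + 1 = 5

5


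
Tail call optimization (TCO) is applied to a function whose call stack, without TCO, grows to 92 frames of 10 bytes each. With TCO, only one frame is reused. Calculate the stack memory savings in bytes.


Without TCO: 92 * 10 = 920 bytes
With TCO: reuse 1 frame = 10 bytes
Savings = 920 - 10 = 910

910


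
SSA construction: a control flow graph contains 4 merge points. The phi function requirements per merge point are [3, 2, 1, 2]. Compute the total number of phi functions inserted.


Total phi functions = sum of phi functions at each join node
= 3 + 2 + 1 + 2 = 8

8


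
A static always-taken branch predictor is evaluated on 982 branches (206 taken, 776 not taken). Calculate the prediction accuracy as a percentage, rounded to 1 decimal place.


Predictor: always-taken
Correct predictions = 206
Accuracy = 206 / 982 * 100 = 21.0%

21.0


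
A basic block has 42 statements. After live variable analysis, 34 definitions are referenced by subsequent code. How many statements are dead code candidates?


Dead code = total statements - live definitions
= 42 - 34 = 8

8


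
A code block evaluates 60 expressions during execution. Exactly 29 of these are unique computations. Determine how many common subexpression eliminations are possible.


CSE count = total expressions - unique expressions
= 60 - 29 = 31

31


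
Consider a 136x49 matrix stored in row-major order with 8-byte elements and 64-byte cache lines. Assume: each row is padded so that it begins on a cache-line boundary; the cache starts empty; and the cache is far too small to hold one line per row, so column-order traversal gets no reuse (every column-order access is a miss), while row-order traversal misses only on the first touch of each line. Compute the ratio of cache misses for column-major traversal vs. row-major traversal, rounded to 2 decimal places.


Each row occupies 49 * 8 = 392 bytes and starts on a line boundary, so it spans ceil(392 / 64) = 7 cache lines.
Row-major traversal misses (one per line touched): 136 * ceil(49 * 8 / 64) = 952
Column-major traversal misses (no reuse, every access misses): 136 * 49 = 6664
Ratio = 6664 / 952 = 7.0

7.0


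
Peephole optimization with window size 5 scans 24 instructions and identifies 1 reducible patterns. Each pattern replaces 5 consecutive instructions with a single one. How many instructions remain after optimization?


Each match removes 4 instructions.
Total removed = 1 * 4 = 4
Remaining = 24 - 4 = 20

20


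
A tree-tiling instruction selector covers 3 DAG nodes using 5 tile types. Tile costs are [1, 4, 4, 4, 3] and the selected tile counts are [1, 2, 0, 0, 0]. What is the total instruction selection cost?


Total cost = sum(count_i * cost_i)
= 1*1 + 2*4 + 0*4 + 0*4 + 0*3
= 9

9


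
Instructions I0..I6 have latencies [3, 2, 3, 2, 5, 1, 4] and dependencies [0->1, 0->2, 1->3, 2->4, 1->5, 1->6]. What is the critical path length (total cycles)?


Compute longest path through dependency graph: dist(Ik) = max over predecessors of dist + latency(Ik).
dist(I0) = latency 3 = 3
dist(I1) = dist(I0) + 2 = 3 + 2 = 5
dist(I2) = dist(I0) + 3 = 3 + 3 = 6
dist(I3) = dist(I1) + 2 = 5 + 2 = 7
dist(I4) = dist(I2) + 5 = 6 + 5 = 11
dist(I5) = dist(I1) + 1 = 5 + 1 = 6
dist(I6) = dist(I1) + 4 = 5 + 4 = 9
Critical path = max dist = 11

11


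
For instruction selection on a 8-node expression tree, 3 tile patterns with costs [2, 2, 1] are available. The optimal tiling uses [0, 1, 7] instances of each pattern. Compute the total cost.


Total cost = sum(count_i * cost_i)
= 0*2 + 1*2 + 7*1
= 9

9


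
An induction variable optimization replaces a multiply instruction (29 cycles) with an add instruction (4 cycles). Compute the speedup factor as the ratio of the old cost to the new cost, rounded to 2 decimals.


Ratio = mult_cost / add_cost = 29 / 4 = 7.25

7.25


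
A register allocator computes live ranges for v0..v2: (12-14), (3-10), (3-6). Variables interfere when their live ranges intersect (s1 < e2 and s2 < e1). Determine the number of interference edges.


Check all pairs for overlapping intervals.
Two intervals (s1,e1) and (s2,e2) overlap if s1 < e2 and s2 < e1.
v0 (12-14) vs v1..v2: overlaps none -> 0
v1 (3-10) vs v2: overlaps v2 -> 1
Total overlapping pairs = 0 + 1 = 1

1


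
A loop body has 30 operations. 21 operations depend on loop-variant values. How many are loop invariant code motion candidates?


Invariant candidates = total - loop-dependent
= 30 - 21 = 9

9


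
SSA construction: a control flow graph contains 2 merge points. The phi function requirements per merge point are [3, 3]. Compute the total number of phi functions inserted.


Total phi functions = sum of phi functions at each join node
= 3 + 3 = 6

6


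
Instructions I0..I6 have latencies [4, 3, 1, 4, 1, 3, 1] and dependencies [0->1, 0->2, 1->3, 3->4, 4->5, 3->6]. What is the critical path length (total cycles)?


Compute longest path through dependency graph: dist(Ik) = max over predecessors of dist + latency(Ik).
dist(I0) = latency 4 = 4
dist(I1) = dist(I0) + 3 = 4 + 3 = 7
dist(I2) = dist(I0) + 1 = 4 + 1 = 5
dist(I3) = dist(I1) + 4 = 7 + 4 = 11
dist(I4) = dist(I3) + 1 = 11 + 1 = 12
dist(I5) = dist(I4) + 3 = 12 + 3 = 15
dist(I6) = dist(I3) + 1 = 11 + 1 = 12
Critical path = max dist = 15

15


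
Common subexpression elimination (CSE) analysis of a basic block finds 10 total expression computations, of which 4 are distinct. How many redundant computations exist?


CSE count = total expressions - unique expressions
= 10 - 4 = 6

6


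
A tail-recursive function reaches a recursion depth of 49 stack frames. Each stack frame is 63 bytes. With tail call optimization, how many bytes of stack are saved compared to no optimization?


Without TCO: 49 * 63 = 3087 bytes
With TCO: reuse 1 frame = 63 bytes
Savings = 3087 - 63 = 3024

3024


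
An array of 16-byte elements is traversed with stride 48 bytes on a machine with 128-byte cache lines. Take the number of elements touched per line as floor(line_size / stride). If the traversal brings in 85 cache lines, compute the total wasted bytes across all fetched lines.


Elements per line = floor(128 / 48) = 2
Bytes used per line = 2 * 16 = 32
Wasted per line = 128 - 32 = 96
Total wasted = 96 * 85 = 8160

8160


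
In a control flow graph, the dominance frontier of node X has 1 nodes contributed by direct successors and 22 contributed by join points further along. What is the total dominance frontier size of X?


DF(X) = direct successor contributions + join point contributions
= 1 + 22 = 23

23


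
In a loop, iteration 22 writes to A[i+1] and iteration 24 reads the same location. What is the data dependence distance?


Distance = read iteration - write iteration
= 24 - 22 = 2

2


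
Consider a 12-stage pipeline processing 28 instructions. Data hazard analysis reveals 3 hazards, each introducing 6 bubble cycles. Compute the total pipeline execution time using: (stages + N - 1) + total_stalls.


Base cycles = 12 + 28 - 1 = 39
Total stalls = 3 * 6 = 18
Total = 39 + 18 = 57

57


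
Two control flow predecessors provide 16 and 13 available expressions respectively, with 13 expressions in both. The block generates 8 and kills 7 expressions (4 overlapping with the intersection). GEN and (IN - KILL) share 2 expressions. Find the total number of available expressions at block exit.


IN = intersection of predecessors = 13
IN - KILL = 13 - 4 = 9
|OUT| = |GEN| + |IN - KILL| - |GEN ∩ (IN - KILL)| = 8 + 9 - 2 = 15

15


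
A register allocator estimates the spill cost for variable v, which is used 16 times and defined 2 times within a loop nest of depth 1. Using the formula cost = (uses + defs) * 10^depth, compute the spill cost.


uses + defs = 16 + 2 = 18
10^1 = 10
Spill cost = 18 * 10 = 180

180


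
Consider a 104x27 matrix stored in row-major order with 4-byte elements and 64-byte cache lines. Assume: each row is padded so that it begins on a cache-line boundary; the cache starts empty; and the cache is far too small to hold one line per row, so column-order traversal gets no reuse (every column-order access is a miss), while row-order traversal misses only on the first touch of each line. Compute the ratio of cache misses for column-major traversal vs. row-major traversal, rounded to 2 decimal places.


Each row occupies 27 * 4 = 108 bytes and starts on a line boundary, so it spans ceil(108 / 64) = 2 cache lines.
Row-major traversal misses (one per line touched): 104 * ceil(27 * 4 / 64) = 208
Column-major traversal misses (no reuse, every access misses): 104 * 27 = 2808
Ratio = 2808 / 208 = 13.5

13.5


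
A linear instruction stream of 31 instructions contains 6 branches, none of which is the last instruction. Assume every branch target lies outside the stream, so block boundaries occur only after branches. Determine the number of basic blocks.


With no in-sequence branch targets, the leaders are the first instruction plus the instruction after each branch.
Number of basic blocks = branches + 1
= 6 + 1 = 7

7


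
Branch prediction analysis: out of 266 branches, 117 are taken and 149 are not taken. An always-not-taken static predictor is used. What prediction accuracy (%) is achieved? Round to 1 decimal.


Predictor: always-not-taken
Correct predictions = 149
Accuracy = 149 / 266 * 100 = 56.0%

56.0


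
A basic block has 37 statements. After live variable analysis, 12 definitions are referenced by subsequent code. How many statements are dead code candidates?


Dead code = total statements - live definitions
= 37 - 12 = 25

25


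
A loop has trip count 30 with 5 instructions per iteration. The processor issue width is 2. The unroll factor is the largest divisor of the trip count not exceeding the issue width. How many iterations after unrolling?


Largest divisor of 30 <= 2 is 2
New iterations = 30 / 2 = 15

15


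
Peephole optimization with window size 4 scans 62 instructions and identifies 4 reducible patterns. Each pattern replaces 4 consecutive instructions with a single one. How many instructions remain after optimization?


Each match removes 3 instructions.
Total removed = 4 * 3 = 12
Remaining = 62 - 12 = 50

50


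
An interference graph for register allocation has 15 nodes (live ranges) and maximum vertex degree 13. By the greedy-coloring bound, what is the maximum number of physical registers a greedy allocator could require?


Greedy coloring never needs more than (max_degree + 1) colors: when coloring a vertex, at most max_degree neighbors are already colored.
Upper bound = 13 + 1 = 14

14


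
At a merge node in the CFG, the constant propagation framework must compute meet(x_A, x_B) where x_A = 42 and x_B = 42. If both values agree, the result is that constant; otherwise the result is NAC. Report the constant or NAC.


Meet operation: if both paths give the same constant, result is that constant; if they differ, result is NAC (not-a-constant).
Path A: 42, Path B: 42 -> equal
Result: constant -> 42

42
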